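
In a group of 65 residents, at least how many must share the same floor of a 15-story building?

There are 15 possible values for floor of a 15-story building. With 65 residents and 15 categories, by pigeonhole: ceiling(65/15).

Final answer: 5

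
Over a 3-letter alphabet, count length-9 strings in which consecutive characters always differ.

First character: 3 choices. Each subsequent: 2 choices (must differ from the previous one).
Total: 3 x 2^8.

Final answer: 3 x 2^{8} = 768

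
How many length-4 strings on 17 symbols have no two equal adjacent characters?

Let g(n) count such strings. g(1) = 17, and each valid string of length n-1 extends in 16 ways (any symbol but the last), so g(n) = 16 g(n-1).
Total: g(4) = 17 x 16^3.

Final answer: 17 x 16^{3} = 69632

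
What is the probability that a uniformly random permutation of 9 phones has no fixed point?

Derangements satisfy D(n) = (n-1)(D(n-1) + D(n-2)), starting from D(0)=1, D(1)=0.
Building up: D(2)=1, D(3)=2, D(4)=9, D(5)=44, D(6)=265, D(7)=1854, D(8)=14833, D(9)=133496.
Total arrangements: 9! = 362880.
Probability = D(9)/9! = 16687/45360.

Final answer: D(9)/9! = 133496/362880 = 0.367879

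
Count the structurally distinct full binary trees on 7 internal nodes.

This is counted by the nth Catalan number C_n. Here n = 7.
C_n = C(2n,n)/(n+1), so C_{7} = C(14,7)/8 = 3432/8.

Final answer: C_{7} = 429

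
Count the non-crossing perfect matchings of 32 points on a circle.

This is a standard Catalan-number count: the answer is C_n. Here n = 32/2 = 16.
C_n = C(2n,n) - C(2n,n+1), so C_{16} = C(32,16) - C(32,17) = 601080390 - 565722720.

Final answer: C_{16} = 35357670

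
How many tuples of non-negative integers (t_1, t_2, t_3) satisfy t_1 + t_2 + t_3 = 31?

Stars and bars with 31 stars and 2 bars:
C(31+3-1, 3-1) = C(33,2).

Final answer: C(33,2) = 528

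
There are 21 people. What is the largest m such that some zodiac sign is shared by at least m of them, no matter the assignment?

There are 12 possible values for zodiac sign. With 21 people and 12 categories, by pigeonhole: ceiling(21/12).

Final answer: 2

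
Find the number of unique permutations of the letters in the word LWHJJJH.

Letters (H:2, J:3, L:1, W:1). Total letters: 7.
Permutations = 7!/(3! x 2!).

Final answer: 420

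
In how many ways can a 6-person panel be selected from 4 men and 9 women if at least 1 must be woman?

Sum over valid woman counts:
C(9,2)C(4,4) = 36
C(9,3)C(4,3) = 336
C(9,4)C(4,2) = 756
C(9,5)C(4,1) = 504
C(9,6)C(4,0) = 84
Total: 36 + 336 + 756 + 504 + 84.

Final answer: 1716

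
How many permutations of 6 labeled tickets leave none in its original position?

Derangements satisfy D(n) = (n-1)(D(n-1) + D(n-2)), starting from D(0)=1, D(1)=0.
D(2) = 1 x (0 + 1) = 1
D(3) = 2 x (1 + 0) = 2
D(4) = 3 x (2 + 1) = 9
D(5) = 4 x (9 + 2) = 44
D(6) = 5 x (D(5) + D(4)) = 5 x (44 + 9)

Final answer: D(6) = 265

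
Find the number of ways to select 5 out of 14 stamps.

C(14,5) = 14!/(5! x (14-5)!).

Final answer: C(14,5) = 2002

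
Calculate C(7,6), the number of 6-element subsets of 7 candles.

C(7,6) = 7!/(6! x (7-6)!).

Final answer: C(7,6) = 7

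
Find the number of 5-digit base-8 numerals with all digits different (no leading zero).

The leading digit has 7 choices (anything but zero); the next has 7 (anything but the first), then 6, and so on, one fewer each time.
Total: 7 x 7 x 6 x 5 x 4.

Final answer: 5880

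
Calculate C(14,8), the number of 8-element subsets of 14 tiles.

C(14,8) = 14!/(8! x 6!).

Final answer: \binom{14}{8} = 3003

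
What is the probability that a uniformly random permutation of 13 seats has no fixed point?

D(n) = (n-1)(D(n-1) + D(n-2)), D(0)=1, D(1)=0.
Building up: D(2)=1, D(3)=2, D(4)=9, D(5)=44, D(6)=265, D(7)=1854, D(8)=14833, D(9)=133496, D(10)=1334961, D(11)=14684570, D(12)=176214841, D(13)=2290792932.
Total arrangements: 13! = 6227020800.
Probability = D(13)/13! = 63633137/172972800.

Final answer: D(13)/13! = 2290792932/6227020800 = 0.367879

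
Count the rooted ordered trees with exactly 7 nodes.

This is counted by the nth Catalan number C_n. Here n = 7 - 1 = 6.
C_n = (2n)!/(n!(n+1)!), so C_{6} = 12!/(6! x 7!) = C(12,6)/7 = 924/7.

Final answer: C_{6} = 132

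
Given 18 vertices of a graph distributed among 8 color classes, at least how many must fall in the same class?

By pigeonhole with 18 objects and 8 categories: ceiling(18/8).

Final answer: 3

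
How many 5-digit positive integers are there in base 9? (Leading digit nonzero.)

Leading digit: 8 options (nonzero). Other 4 digit(s): 9 options each.
Total: 8 x 9^4.

Final answer: 52488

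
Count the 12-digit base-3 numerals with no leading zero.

These are the integers in [3^11, 3^12), so the count is 3^12 - 3^11 = 2 x 3^11.

Final answer: 354294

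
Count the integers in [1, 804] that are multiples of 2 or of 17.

Multiples of 2: 402. Multiples of 17: 47. Of both (lcm=34): 23.
By inclusion-exclusion: 402 + 47 - 23.

Final answer: 426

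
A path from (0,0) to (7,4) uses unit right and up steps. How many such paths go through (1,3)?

Paths (0,0)->(1,3): C(4,3) = 4.
Paths (1,3)->(7,4): C(7,1) = 7.
By multiplication principle: 4 x 7.

Final answer: 28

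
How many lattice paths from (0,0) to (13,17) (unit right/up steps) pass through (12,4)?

Paths (0,0)->(12,4): C(16,4) = 1820.
Paths (12,4)->(13,17): C(14,13) = 14.
By multiplication principle: 1820 x 14.

Final answer: 25480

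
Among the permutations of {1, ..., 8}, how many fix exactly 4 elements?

Choose which 4 elements are fixed: C(8,4) = 70.
Derange the remaining 4 using D(j) = (j-1)(D(j-1) + D(j-2)), D(0)=1, D(1)=0: D(2)=1, D(3)=2, D(4)=9.
Total: 70 x 9.

Final answer: C(8,4) D(4) = 630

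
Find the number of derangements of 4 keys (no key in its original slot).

Derangements satisfy D(n) = (n-1)(D(n-1) + D(n-2)), starting from D(0)=1, D(1)=0.
D(2) = 1 x (0 + 1) = 1
D(3) = 2 x (1 + 0) = 2
D(4) = 3 x (D(3) + D(2)) = 3 x (2 + 1)

Final answer: D(4) = 9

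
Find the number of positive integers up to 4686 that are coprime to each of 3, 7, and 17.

|div by 3|=1562, |div by 7|=669, |div by 17|=275.
|div by 3&7|=223, |div by 3&17|=91, |div by 7&17|=39, |div by all|=13.
By inclusion-exclusion, divisible by at least one: 1562+669+275-223-91-39+13 = 2166.
Not divisible by any: 4686 - 2166.

Final answer: 2520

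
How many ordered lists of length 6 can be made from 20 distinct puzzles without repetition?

P(20,6) = 20!/(20-6)! = 20!/14!.

Final answer: P(20,6) = 27907200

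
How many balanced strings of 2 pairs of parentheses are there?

This is counted by the nth Catalan number C_n. Here n = 2 (pairs).
C_n = (2n)!/(n!(n+1)!), so C_{2} = 4!/(2! x 3!) = C(4,2)/3 = 6/3.

Final answer: C_{2} = 2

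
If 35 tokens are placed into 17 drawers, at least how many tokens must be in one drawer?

By the pigeonhole principle: ceiling(35/17).

Final answer: 3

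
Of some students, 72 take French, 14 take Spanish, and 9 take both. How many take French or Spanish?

|A union B| = |A| + |B| - |A intersect B| = 72 + 14 - 9.

Final answer: 77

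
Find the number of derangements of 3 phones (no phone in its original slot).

D(n) = (n-1)(D(n-1) + D(n-2)), D(0)=1, D(1)=0.
D(2) = 1 x (0 + 1) = 1
D(3) = 2 x (D(2) + D(1)) = 2 x (1 + 0)

Final answer: D(3) = 2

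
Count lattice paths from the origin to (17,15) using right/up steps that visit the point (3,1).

Paths (0,0)->(3,1): C(4,1) = 4.
Paths (3,1)->(17,15): C(28,14) = 40116600.
By multiplication principle: 4 x 40116600.

Final answer: 160466400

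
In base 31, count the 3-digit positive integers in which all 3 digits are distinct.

The leading digit has 30 choices (anything but zero); the next has 30 (anything but the first), then 29, and so on, one fewer each time.
Total: 30 x 30 x 29.

Final answer: 26100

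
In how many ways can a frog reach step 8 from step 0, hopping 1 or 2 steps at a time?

Let f(n) count the ways. The last step is size 1 or 2, so f(n) = f(n-1) + f(n-2) with f(1)=1, f(2)=2.
Computing successive values: f(1)=1, f(2)=2, f(3)=3, f(4)=5, f(5)=8, f(6)=13, f(7)=21, f(8)=34.

Final answer: 34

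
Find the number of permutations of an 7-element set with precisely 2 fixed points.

Choose which 2 elements are fixed: C(7,2) = 21.
Derange the remaining 5 using D(j) = (j-1)(D(j-1) + D(j-2)), D(0)=1, D(1)=0: D(2)=1, D(3)=2, D(4)=9, D(5)=44.
Total: 21 x 44.

Final answer: C(7,2) D(5) = 924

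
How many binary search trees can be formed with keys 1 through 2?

This is counted by the nth Catalan number C_n. Here n = 2.
Using C_0 = 1 and C_(k+1) = C_k x 2(2k+1)/(k+2), build up term by term: C_1=1, C_2=2.

Final answer: C_{2} = 2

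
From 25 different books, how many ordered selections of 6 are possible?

P(25,6) = 25!/(25-6)! = 25!/19!.

Final answer: P(25,6) = 127512000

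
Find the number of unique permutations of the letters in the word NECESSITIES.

Letters (C:1, E:3, I:2, N:1, S:3, T:1). Total letters: 11.
Permutations = 11!/(3! x 3! x 2!).

Final answer: 554400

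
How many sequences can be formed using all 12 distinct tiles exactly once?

The number of ways to arrange 12 distinct objects is 12!.

Final answer: 12! = 479001600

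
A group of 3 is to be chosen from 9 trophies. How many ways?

C(9,3) = 9!/(3! x (9-3)!).

Final answer: C(9,3) = 84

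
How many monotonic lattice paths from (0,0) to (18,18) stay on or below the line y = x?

Total monotonic paths to (18,18): C(36,18) = 9075135300.
Reflecting each bad path at its first crossing gives a bijection with paths to (17,19): C(36,19) = 8597496600.
Valid Dyck paths: 9075135300 - 8597496600.
(These counts are the Catalan numbers.)

Final answer: C_{18} = 477638700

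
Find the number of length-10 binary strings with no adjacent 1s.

Let a(n) count valid strings. If the last bit is 0 the prefix is any valid string of length n-1; if it is 1 the string must end in 01 with a valid prefix of length n-2. So a(n) = a(n-1) + a(n-2), a(1)=2, a(2)=3.
Computing successive values: a(1)=2, a(2)=3, a(3)=5, a(4)=8, a(5)=13, a(6)=21, a(7)=34, a(8)=55, a(9)=89, a(10)=144.

Final answer: 144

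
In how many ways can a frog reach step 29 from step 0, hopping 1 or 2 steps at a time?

Let f(n) count the ways. The last step is size 1 or 2, so f(n) = f(n-1) + f(n-2) with f(1)=1, f(2)=2.
Iterating the recurrence: f(1)=1, f(2)=2, f(3)=3, f(4)=5, f(5)=8, f(6)=13, f(7)=21, f(8)=34, f(9)=55, f(10)=89, f(11)=144, f(12)=233, f(13)=377, f(14)=610, f(15)=987, f(16)=1597, f(17)=2584, f(18)=4181, f(19)=6765, f(20)=10946, f(21)=17711, f(22)=28657, f(23)=46368, f(24)=75025, f(25)=121393, f(26)=196418, f(27)=317811, f(28)=514229, f(29)=832040.

Final answer: 832040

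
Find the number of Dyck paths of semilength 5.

Total monotonic paths to (5,5): C(10,5) = 252.
Reflecting each bad path at its first crossing gives a bijection with paths to (4,6): C(10,6) = 210.
Valid Dyck paths: 252 - 210.
(This is the Catalan number C_{5}.)

Final answer: C_{5} = 42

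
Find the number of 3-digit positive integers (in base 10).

First digit: 9 choices (1-9). Each of the remaining 2 digits: 10 choices.
Total: 9 x 10^2.

Final answer: 900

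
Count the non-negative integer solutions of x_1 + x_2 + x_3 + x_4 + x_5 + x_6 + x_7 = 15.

Stars and bars with 15 stars and 6 bars:
C(15+7-1, 7-1) = C(21,6).

Final answer: C(21,6) = 54264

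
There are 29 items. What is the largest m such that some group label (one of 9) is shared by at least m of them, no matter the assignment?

There are 9 possible values for group label (one of 9). With 29 items and 9 categories, by pigeonhole: ceiling(29/9).

Final answer: 4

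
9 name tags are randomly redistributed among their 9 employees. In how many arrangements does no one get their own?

Use the recurrence D(n) = (n-1)(D(n-1) + D(n-2)) with D(0)=1, D(1)=0.
D(2) = 1 x (0 + 1) = 1
D(3) = 2 x (1 + 0) = 2
D(4) = 3 x (2 + 1) = 9
D(5) = 4 x (9 + 2) = 44
D(6) = 5 x (44 + 9) = 265
D(7) = 6 x (265 + 44) = 1854
D(8) = 7 x (1854 + 265) = 14833
D(9) = 8 x (D(8) + D(7)) = 8 x (14833 + 1854)

Final answer: D(9) = 133496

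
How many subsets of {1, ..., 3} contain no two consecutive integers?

Let a(n) count such subsets of {1, ..., n}. Either n is excluded (a(n-1) ways) or n is included, forcing n-1 out (a(n-2) ways), so a(n) = a(n-1) + a(n-2) with a(1)=2, a(2)=3.
Computing successive values: a(1)=2, a(2)=3, a(3)=5.

Final answer: 5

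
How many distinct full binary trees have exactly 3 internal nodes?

This is a standard Catalan-number count: the answer is C_n. Here n = 3.
C_n = C(2n,n)/(n+1), so C_{3} = C(6,3)/4 = 20/4.

Final answer: C_{3} = 5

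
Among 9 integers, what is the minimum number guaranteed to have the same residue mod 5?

There are 5 possible values for residue mod 5. With 9 integers and 5 categories, by pigeonhole: ceiling(9/5).

Final answer: 2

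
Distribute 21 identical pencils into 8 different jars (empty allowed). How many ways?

Stars and bars: C(n+k-1, k-1) = C(28,7).

Final answer: C(28,7) = 1184040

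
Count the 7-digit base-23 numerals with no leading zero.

These are the integers in [23^6, 23^7), so the count is 23^7 - 23^6 = 22 x 23^6.

Final answer: 3256789558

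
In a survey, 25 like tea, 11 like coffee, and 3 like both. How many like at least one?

|A union B| = |A| + |B| - |A intersect B| = 25 + 11 - 3.

Final answer: 33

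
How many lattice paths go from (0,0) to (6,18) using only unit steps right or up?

Each path has 6 right steps and 18 up steps in some order (24 steps total).
Choose which 18 of the 24 steps are up: C(24,18).

Final answer: C(24,18) = 134596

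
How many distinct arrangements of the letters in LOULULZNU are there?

Letters (L:3, N:1, O:1, U:3, Z:1). Total letters: 9.
Permutations = 9!/(3! x 3!).

Final answer: 10080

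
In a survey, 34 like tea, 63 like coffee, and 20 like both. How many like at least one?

|A union B| = |A| + |B| - |A intersect B| = 34 + 63 - 20.

Final answer: 77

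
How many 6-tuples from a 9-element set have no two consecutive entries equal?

Let g(n) count such strings. g(1) = 9, and each valid string of length n-1 extends in 8 ways (any symbol but the last), so g(n) = 8 g(n-1).
Total: g(6) = 9 x 8^5.

Final answer: 9 x 8^{5} = 294912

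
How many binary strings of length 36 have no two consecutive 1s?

A valid string ends in 0 (append to any length-(n-1) valid string) or in 01 (append to any length-(n-2) valid string), so a(n) = a(n-1) + a(n-2) with a(1)=2, a(2)=3.
Iterating the recurrence: a(1)=2, a(2)=3, a(3)=5, a(4)=8, a(5)=13, a(6)=21, a(7)=34, a(8)=55, a(9)=89, a(10)=144, a(11)=233, a(12)=377, a(13)=610, a(14)=987, a(15)=1597, a(16)=2584, a(17)=4181, a(18)=6765, a(19)=10946, a(20)=17711, a(21)=28657, a(22)=46368, a(23)=75025, a(24)=121393, a(25)=196418, a(26)=317811, a(27)=514229, a(28)=832040, a(29)=1346269, a(30)=2178309, a(31)=3524578, a(32)=5702887, a(33)=9227465, a(34)=14930352, a(35)=24157817, a(36)=39088169.

Final answer: 39088169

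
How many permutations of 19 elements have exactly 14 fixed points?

Choose which 14 elements are fixed: C(19,14) = 11628.
Derange the remaining 5 using D(j) = (j-1)(D(j-1) + D(j-2)), D(0)=1, D(1)=0: D(2)=1, D(3)=2, D(4)=9, D(5)=44.
Total: 11628 x 44.

Final answer: C(19,14) D(5) = 511632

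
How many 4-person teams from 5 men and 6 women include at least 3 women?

Sum over valid woman counts:
C(6,3)C(5,1) = 100
C(6,4)C(5,0) = 15
Total: 100 + 15.

Final answer: 115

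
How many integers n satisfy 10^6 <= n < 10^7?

These are the integers in [10^6, 10^7), so the count is 10^7 - 10^6 = 9 x 10^6.

Final answer: 9000000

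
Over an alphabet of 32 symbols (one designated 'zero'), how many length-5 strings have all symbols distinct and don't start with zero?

First digit: 31 (nonzero). Second: 31 (not first). Third: 30, etc.
Total: 31 x 31 x 30 x 29 x 28.

Final answer: 23409960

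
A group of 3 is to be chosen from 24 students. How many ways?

C(24,3) = 24!/(3! x 21!).

Final answer: \binom{24}{3} = 2024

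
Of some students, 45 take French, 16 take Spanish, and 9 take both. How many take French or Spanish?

|A union B| = |A| + |B| - |A intersect B| = 45 + 16 - 9.

Final answer: 52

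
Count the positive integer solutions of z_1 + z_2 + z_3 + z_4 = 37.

Substitute z'_i = z_i - 1 (so z'_i >= 0). Then sum z'_i = 37 - 4 = 33.
Stars and bars: C(33+4-1, 4-1) = C(36,3).

Final answer: C(36,3) = 7140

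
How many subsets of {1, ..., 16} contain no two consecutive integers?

Let a(n) count such subsets of {1, ..., n}. Either n is excluded (a(n-1) ways) or n is included, forcing n-1 out (a(n-2) ways), so a(n) = a(n-1) + a(n-2) with a(1)=2, a(2)=3.
Building up term by term: a(1)=2, a(2)=3, a(3)=5, a(4)=8, a(5)=13, a(6)=21, a(7)=34, a(8)=55, a(9)=89, a(10)=144, a(11)=233, a(12)=377, a(13)=610, a(14)=987, a(15)=1597, a(16)=2584.

Final answer: 2584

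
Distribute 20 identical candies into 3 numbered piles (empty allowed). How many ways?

Stars and bars: C(n+k-1, k-1) = C(22,2).

Final answer: C(22,2) = 231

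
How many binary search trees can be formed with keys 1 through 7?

This is counted by the nth Catalan number C_n. Here n = 7.
C_n = C(2n,n) - C(2n,n+1), so C_{7} = C(14,7) - C(14,8) = 3432 - 3003.

Final answer: C_{7} = 429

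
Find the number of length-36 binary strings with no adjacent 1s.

Let a(n) count valid strings. If the last bit is 0 the prefix is any valid string of length n-1; if it is 1 the string must end in 01 with a valid prefix of length n-2. So a(n) = a(n-1) + a(n-2), a(1)=2, a(2)=3.
Computing successive values: a(1)=2, a(2)=3, a(3)=5, a(4)=8, a(5)=13, a(6)=21, a(7)=34, a(8)=55, a(9)=89, a(10)=144, a(11)=233, a(12)=377, a(13)=610, a(14)=987, a(15)=1597, a(16)=2584, a(17)=4181, a(18)=6765, a(19)=10946, a(20)=17711, a(21)=28657, a(22)=46368, a(23)=75025, a(24)=121393, a(25)=196418, a(26)=317811, a(27)=514229, a(28)=832040, a(29)=1346269, a(30)=2178309, a(31)=3524578, a(32)=5702887, a(33)=9227465, a(34)=14930352, a(35)=24157817, a(36)=39088169.

Final answer: 39088169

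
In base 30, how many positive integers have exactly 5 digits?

In base 30, the leading digit has 29 choices (1..29); each of the remaining 4 digits has 30 choices.
Total: 29 x 30^4.

Final answer: 23490000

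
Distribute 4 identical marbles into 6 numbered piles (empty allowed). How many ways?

Stars and bars: C(n+k-1, k-1) = C(9,5).

Final answer: C(9,5) = 126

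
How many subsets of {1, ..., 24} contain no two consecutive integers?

Let a(n) count such subsets of {1, ..., n}. Either n is excluded (a(n-1) ways) or n is included, forcing n-1 out (a(n-2) ways), so a(n) = a(n-1) + a(n-2) with a(1)=2, a(2)=3.
Computing successive values: a(1)=2, a(2)=3, a(3)=5, a(4)=8, a(5)=13, a(6)=21, a(7)=34, a(8)=55, a(9)=89, a(10)=144, a(11)=233, a(12)=377, a(13)=610, a(14)=987, a(15)=1597, a(16)=2584, a(17)=4181, a(18)=6765, a(19)=10946, a(20)=17711, a(21)=28657, a(22)=46368, a(23)=75025, a(24)=121393.

Final answer: 121393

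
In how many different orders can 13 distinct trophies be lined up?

The number of ways to arrange 13 distinct objects is 13!.

Final answer: 13! = 6227020800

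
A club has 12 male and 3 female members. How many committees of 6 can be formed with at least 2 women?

Sum over valid woman counts:
C(3,2)C(12,4) = 1485
C(3,3)C(12,3) = 220
Total: 1485 + 220.

Final answer: 1705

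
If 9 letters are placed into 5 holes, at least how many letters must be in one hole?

By the pigeonhole principle: ceiling(9/5).

Final answer: 2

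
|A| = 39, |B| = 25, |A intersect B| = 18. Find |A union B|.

|A union B| = |A| + |B| - |A intersect B| = 39 + 25 - 18.

Final answer: 46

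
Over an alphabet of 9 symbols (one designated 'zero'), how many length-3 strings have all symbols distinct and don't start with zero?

First digit: 8 (nonzero). Second: 8 (not first). Third: 7, etc.
Total: 8 x 8 x 7.

Final answer: 448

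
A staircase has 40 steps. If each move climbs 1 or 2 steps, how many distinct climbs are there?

Let f(n) be the number of climbs. Removing the last move (1 or 2 steps) gives f(n) = f(n-1) + f(n-2); base cases f(1)=1, f(2)=2.
Iterating the recurrence: f(1)=1, f(2)=2, f(3)=3, f(4)=5, f(5)=8, f(6)=13, f(7)=21, f(8)=34, f(9)=55, f(10)=89, f(11)=144, f(12)=233, f(13)=377, f(14)=610, f(15)=987, f(16)=1597, f(17)=2584, f(18)=4181, f(19)=6765, f(20)=10946, f(21)=17711, f(22)=28657, f(23)=46368, f(24)=75025, f(25)=121393, f(26)=196418, f(27)=317811, f(28)=514229, f(29)=832040, f(30)=1346269, f(31)=2178309, f(32)=3524578, f(33)=5702887, f(34)=9227465, f(35)=14930352, f(36)=24157817, f(37)=39088169, f(38)=63245986, f(39)=102334155, f(40)=165580141.

Final answer: 165580141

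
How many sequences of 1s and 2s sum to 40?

Let f(n) count the ways. The last step is size 1 or 2, so f(n) = f(n-1) + f(n-2) with f(1)=1, f(2)=2.
Computing successive values: f(1)=1, f(2)=2, f(3)=3, f(4)=5, f(5)=8, f(6)=13, f(7)=21, f(8)=34, f(9)=55, f(10)=89, f(11)=144, f(12)=233, f(13)=377, f(14)=610, f(15)=987, f(16)=1597, f(17)=2584, f(18)=4181, f(19)=6765, f(20)=10946, f(21)=17711, f(22)=28657, f(23)=46368, f(24)=75025, f(25)=121393, f(26)=196418, f(27)=317811, f(28)=514229, f(29)=832040, f(30)=1346269, f(31)=2178309, f(32)=3524578, f(33)=5702887, f(34)=9227465, f(35)=14930352, f(36)=24157817, f(37)=39088169, f(38)=63245986, f(39)=102334155, f(40)=165580141.

Final answer: 165580141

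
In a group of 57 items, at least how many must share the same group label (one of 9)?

There are 9 possible values for group label (one of 9). With 57 items and 9 categories, by pigeonhole: ceiling(57/9).

Final answer: 7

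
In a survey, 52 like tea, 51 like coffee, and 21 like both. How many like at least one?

|A union B| = |A| + |B| - |A intersect B| = 52 + 51 - 21.

Final answer: 82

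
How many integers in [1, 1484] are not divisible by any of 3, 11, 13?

|div by 3|=494, |div by 11|=134, |div by 13|=114.
|div by 3&11|=44, |div by 3&13|=38, |div by 11&13|=10, |div by all|=3.
By inclusion-exclusion, divisible by at least one: 494+134+114-44-38-10+3 = 653.
Not divisible by any: 1484 - 653.

Final answer: 831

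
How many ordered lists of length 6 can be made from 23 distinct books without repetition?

P(23,6) = 23!/(23-6)! = 23!/17!.

Final answer: P(23,6) = 72681840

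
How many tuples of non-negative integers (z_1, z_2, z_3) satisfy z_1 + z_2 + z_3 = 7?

Stars and bars with 7 stars and 2 bars:
C(7+3-1, 3-1) = C(9,2).

Final answer: C(9,2) = 36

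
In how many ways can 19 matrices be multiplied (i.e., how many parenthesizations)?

This is counted by the nth Catalan number C_n. Here n = 19 - 1 = 18.
C_n = (2n)!/(n!(n+1)!), so C_{18} = 36!/(18! x 19!) = C(36,18)/19 = 9075135300/19.

Final answer: C_{18} = 477638700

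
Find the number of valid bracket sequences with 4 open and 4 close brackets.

This is counted by the nth Catalan number C_n. Here n = 4 (pairs).
Using C_0 = 1 and C_(k+1) = C_k x 2(2k+1)/(k+2), build up term by term: C_1=1, C_2=2, C_3=5, C_4=14.

Final answer: C_{4} = 14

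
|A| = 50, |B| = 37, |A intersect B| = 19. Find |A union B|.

|A union B| = |A| + |B| - |A intersect B| = 50 + 37 - 19.

Final answer: 68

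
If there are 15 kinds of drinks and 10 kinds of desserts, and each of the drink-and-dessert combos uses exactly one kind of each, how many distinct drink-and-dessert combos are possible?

By the multiplication principle: 15 x 10.

Final answer: 150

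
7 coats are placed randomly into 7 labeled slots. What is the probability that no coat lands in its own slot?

Derangements satisfy D(n) = (n-1)(D(n-1) + D(n-2)), starting from D(0)=1, D(1)=0.
Building up: D(2)=1, D(3)=2, D(4)=9, D(5)=44, D(6)=265, D(7)=1854.
Total arrangements: 7! = 5040.
Probability = D(7)/7! = 103/280.

Final answer: D(7)/7! = 1854/5040 = 0.367857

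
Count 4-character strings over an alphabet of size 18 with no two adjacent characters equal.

First character: 18 choices. Each subsequent: 17 choices (must differ from the previous one).
Total: 18 x 17^3.

Final answer: 18 x 17^{3} = 88434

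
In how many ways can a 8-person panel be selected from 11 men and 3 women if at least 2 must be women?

Sum over valid woman counts:
C(3,2)C(11,6) = 1386
C(3,3)C(11,5) = 462
Total: 1386 + 462.

Final answer: 1848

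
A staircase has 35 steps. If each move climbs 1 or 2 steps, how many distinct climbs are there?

Let f(n) be the number of climbs. Removing the last move (1 or 2 steps) gives f(n) = f(n-1) + f(n-2); base cases f(1)=1, f(2)=2.
Computing successive values: f(1)=1, f(2)=2, f(3)=3, f(4)=5, f(5)=8, f(6)=13, f(7)=21, f(8)=34, f(9)=55, f(10)=89, f(11)=144, f(12)=233, f(13)=377, f(14)=610, f(15)=987, f(16)=1597, f(17)=2584, f(18)=4181, f(19)=6765, f(20)=10946, f(21)=17711, f(22)=28657, f(23)=46368, f(24)=75025, f(25)=121393, f(26)=196418, f(27)=317811, f(28)=514229, f(29)=832040, f(30)=1346269, f(31)=2178309, f(32)=3524578, f(33)=5702887, f(34)=9227465, f(35)=14930352.

Final answer: 14930352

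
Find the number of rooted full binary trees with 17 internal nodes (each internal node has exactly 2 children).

This is counted by the nth Catalan number C_n. Here n = 17.
Using C_0 = 1 and C_(k+1) = C_k x 2(2k+1)/(k+2), build up term by term: C_1=1, C_2=2, C_3=5, C_4=14, C_5=42, C_6=132, C_7=429, C_8=1430, C_9=4862, C_10=16796, C_11=58786, C_12=208012, C_13=742900, C_14=2674440, C_15=9694845, C_16=35357670, C_17=129644790.

Final answer: C_{17} = 129644790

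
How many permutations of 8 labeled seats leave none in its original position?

D(n) = (n-1)(D(n-1) + D(n-2)), D(0)=1, D(1)=0.
D(2) = 1 x (0 + 1) = 1
D(3) = 2 x (1 + 0) = 2
D(4) = 3 x (2 + 1) = 9
D(5) = 4 x (9 + 2) = 44
D(6) = 5 x (44 + 9) = 265
D(7) = 6 x (265 + 44) = 1854
D(8) = 7 x (D(7) + D(6)) = 7 x (1854 + 265)

Final answer: D(8) = 14833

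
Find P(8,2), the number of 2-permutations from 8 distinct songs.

P(8,2) = 8!/(8-2)! = 8!/6!.

Final answer: P(8,2) = 56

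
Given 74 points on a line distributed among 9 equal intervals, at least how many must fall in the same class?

By pigeonhole with 74 objects and 9 categories: ceiling(74/9).

Final answer: 9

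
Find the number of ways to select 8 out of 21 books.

C(21,8) = 21!/(8! x (21-8)!).

Final answer: C(21,8) = 203490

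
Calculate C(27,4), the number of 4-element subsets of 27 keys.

C(27,4) = 27!/(4! x 23!).

Final answer: \binom{27}{4} = 17550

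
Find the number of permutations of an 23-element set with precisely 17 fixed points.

Choose which 17 elements are fixed: C(23,17) = 100947.
Derange the remaining 6 using D(j) = (j-1)(D(j-1) + D(j-2)), D(0)=1, D(1)=0: D(2)=1, D(3)=2, D(4)=9, D(5)=44, D(6)=265.
Total: 100947 x 265.

Final answer: C(23,17) D(6) = 26750955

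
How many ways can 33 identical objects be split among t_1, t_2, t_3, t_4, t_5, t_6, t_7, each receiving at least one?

Substitute t'_i = t_i - 1 (so t'_i >= 0). Then sum t'_i = 33 - 7 = 26.
Stars and bars: C(26+7-1, 7-1) = C(32,6).

Final answer: C(32,6) = 906192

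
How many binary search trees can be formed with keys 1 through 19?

The structures are counted by the Catalan number C_n. Here n = 19.
Using C_0 = 1 and C_(k+1) = C_k x 2(2k+1)/(k+2), build up term by term: C_1=1, C_2=2, C_3=5, C_4=14, C_5=42, C_6=132, C_7=429, C_8=1430, C_9=4862, C_10=16796, C_11=58786, C_12=208012, C_13=742900, C_14=2674440, C_15=9694845, C_16=35357670, C_17=129644790, C_18=477638700, C_19=1767263190.

Final answer: C_{19} = 1767263190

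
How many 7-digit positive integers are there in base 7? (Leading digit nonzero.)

Leading digit: 6 options (nonzero). Other 6 digit(s): 7 options each.
Total: 6 x 7^6.

Final answer: 705894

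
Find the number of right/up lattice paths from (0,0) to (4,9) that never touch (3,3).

Total paths to (4,9): C(13,9) = 715.
Paths through (3,3): C(6,3) x C(7,6) = 140.
Avoiding (3,3): 715 - 140.

Final answer: 575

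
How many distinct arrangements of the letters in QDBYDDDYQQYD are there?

Letters (B:1, D:5, Q:3, Y:3). Total letters: 12.
Permutations = 12!/(5! x 3! x 3!).

Final answer: 110880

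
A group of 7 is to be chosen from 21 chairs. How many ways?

C(21,7) = 21!/(7! x (21-7)!).

Final answer: C(21,7) = 116280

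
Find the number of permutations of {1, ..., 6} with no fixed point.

Use the recurrence D(n) = (n-1)(D(n-1) + D(n-2)) with D(0)=1, D(1)=0.
Building up: D(2)=1, D(3)=2, D(4)=9, D(5)=44.
D(6) = 5 x (D(5) + D(4)) = 5 x (44 + 9).

Final answer: D(6) = 265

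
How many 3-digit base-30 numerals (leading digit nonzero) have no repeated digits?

First digit: 29 (nonzero). Second: 29 (not first). Third: 28, etc.
Total: 29 x 29 x 28.

Final answer: 23548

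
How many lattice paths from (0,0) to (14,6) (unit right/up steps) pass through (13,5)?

Paths (0,0)->(13,5): C(18,5) = 8568.
Paths (13,5)->(14,6): C(2,1) = 2.
By multiplication principle: 8568 x 2.

Final answer: 17136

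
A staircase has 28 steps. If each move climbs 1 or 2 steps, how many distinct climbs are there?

Let f(n) count the ways. The last step is size 1 or 2, so f(n) = f(n-1) + f(n-2) with f(1)=1, f(2)=2.
Computing successive values: f(1)=1, f(2)=2, f(3)=3, f(4)=5, f(5)=8, f(6)=13, f(7)=21, f(8)=34, f(9)=55, f(10)=89, f(11)=144, f(12)=233, f(13)=377, f(14)=610, f(15)=987, f(16)=1597, f(17)=2584, f(18)=4181, f(19)=6765, f(20)=10946, f(21)=17711, f(22)=28657, f(23)=46368, f(24)=75025, f(25)=121393, f(26)=196418, f(27)=317811, f(28)=514229.

Final answer: 514229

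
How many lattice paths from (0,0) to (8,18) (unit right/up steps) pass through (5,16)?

Paths (0,0)->(5,16): C(21,16) = 20349.
Paths (5,16)->(8,18): C(5,2) = 10.
By multiplication principle: 20349 x 10.

Final answer: 203490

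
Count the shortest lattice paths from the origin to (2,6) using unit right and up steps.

Each path has 2 right steps and 6 up steps in some order (8 steps total).
Choose which 6 of the 8 steps are up: C(8,6).

Final answer: C(8,6) = 28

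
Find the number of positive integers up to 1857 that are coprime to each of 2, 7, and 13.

|div by 2|=928, |div by 7|=265, |div by 13|=142.
|div by 2&7|=132, |div by 2&13|=71, |div by 7&13|=20, |div by all|=10.
By inclusion-exclusion, divisible by at least one: 928+265+142-132-71-20+10 = 1122.
Not divisible by any: 1857 - 1122.

Final answer: 735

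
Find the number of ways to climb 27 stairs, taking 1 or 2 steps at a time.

Condition on the final move: it is a 1-step (f(n-1) ways to get there) or a 2-step (f(n-2) ways), so f(n) = f(n-1) + f(n-2), with f(1)=1, f(2)=2.
Iterating the recurrence: f(1)=1, f(2)=2, f(3)=3, f(4)=5, f(5)=8, f(6)=13, f(7)=21, f(8)=34, f(9)=55, f(10)=89, f(11)=144, f(12)=233, f(13)=377, f(14)=610, f(15)=987, f(16)=1597, f(17)=2584, f(18)=4181, f(19)=6765, f(20)=10946, f(21)=17711, f(22)=28657, f(23)=46368, f(24)=75025, f(25)=121393, f(26)=196418, f(27)=317811.

Final answer: 317811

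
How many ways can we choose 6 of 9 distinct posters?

C(9,6) = 9!/(6! x (9-6)!).

Final answer: C(9,6) = 84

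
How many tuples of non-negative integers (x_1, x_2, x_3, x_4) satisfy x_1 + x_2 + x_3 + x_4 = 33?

Stars and bars with 33 stars and 3 bars:
C(33+4-1, 4-1) = C(36,3).

Final answer: C(36,3) = 7140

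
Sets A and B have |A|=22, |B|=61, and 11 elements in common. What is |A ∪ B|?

|A union B| = |A| + |B| - |A intersect B| = 22 + 61 - 11.

Final answer: 72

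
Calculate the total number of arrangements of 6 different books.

The number of ways to arrange 6 distinct objects is 6!.

Final answer: 6! = 720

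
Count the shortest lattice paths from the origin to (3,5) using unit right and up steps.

Each path has 3 right steps and 5 up steps in some order (8 steps total).
Choose which 5 of the 8 steps are up: C(8,5).

Final answer: C(8,5) = 56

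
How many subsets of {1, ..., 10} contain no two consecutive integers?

Condition on whether n belongs to the subset: if not, any valid subset of {1, ..., n-1} works (a(n-1)); if so, n-1 is excluded and the rest is a valid subset of {1, ..., n-2} (a(n-2)). Hence a(n) = a(n-1) + a(n-2), a(1)=2, a(2)=3.
Computing successive values: a(1)=2, a(2)=3, a(3)=5, a(4)=8, a(5)=13, a(6)=21, a(7)=34, a(8)=55, a(9)=89, a(10)=144.

Final answer: 144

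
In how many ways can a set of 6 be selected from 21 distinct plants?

C(21,6) = 21!/(6! x (21-6)!).

Final answer: C(21,6) = 54264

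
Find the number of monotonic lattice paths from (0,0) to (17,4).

Each path has 17 right steps and 4 up steps in some order (21 steps total).
Choose which 4 of the 21 steps are up: C(21,4).

Final answer: C(21,4) = 5985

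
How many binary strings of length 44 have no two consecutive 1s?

A valid string ends in 0 (append to any length-(n-1) valid string) or in 01 (append to any length-(n-2) valid string), so a(n) = a(n-1) + a(n-2) with a(1)=2, a(2)=3.
Computing successive values: a(1)=2, a(2)=3, a(3)=5, a(4)=8, a(5)=13, a(6)=21, a(7)=34, a(8)=55, a(9)=89, a(10)=144, a(11)=233, a(12)=377, a(13)=610, a(14)=987, a(15)=1597, a(16)=2584, a(17)=4181, a(18)=6765, a(19)=10946, a(20)=17711, a(21)=28657, a(22)=46368, a(23)=75025, a(24)=121393, a(25)=196418, a(26)=317811, a(27)=514229, a(28)=832040, a(29)=1346269, a(30)=2178309, a(31)=3524578, a(32)=5702887, a(33)=9227465, a(34)=14930352, a(35)=24157817, a(36)=39088169, a(37)=63245986, a(38)=102334155, a(39)=165580141, a(40)=267914296, a(41)=433494437, a(42)=701408733, a(43)=1134903170, a(44)=1836311903.

Final answer: 1836311903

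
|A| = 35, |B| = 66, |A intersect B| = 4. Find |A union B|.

|A union B| = |A| + |B| - |A intersect B| = 35 + 66 - 4.

Final answer: 97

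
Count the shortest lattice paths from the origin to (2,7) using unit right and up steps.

Each path has 2 right steps and 7 up steps in some order (9 steps total).
Choose which 7 of the 9 steps are up: C(9,7).

Final answer: C(9,7) = 36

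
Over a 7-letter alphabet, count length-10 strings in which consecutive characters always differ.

Let g(n) count such strings. g(1) = 7, and each valid string of length n-1 extends in 6 ways (any symbol but the last), so g(n) = 6 g(n-1).
Total: g(10) = 7 x 6^9.

Final answer: 7 x 6^{9} = 70543872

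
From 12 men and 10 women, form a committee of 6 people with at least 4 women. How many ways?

Sum over valid woman counts:
C(10,4)C(12,2) = 13860
C(10,5)C(12,1) = 3024
C(10,6)C(12,0) = 210
Total: 13860 + 3024 + 210.

Final answer: 17094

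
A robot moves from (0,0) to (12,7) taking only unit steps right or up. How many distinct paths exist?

Each path has 12 right steps and 7 up steps in some order (19 steps total).
Choose which 7 of the 19 steps are up: C(19,7).

Final answer: C(19,7) = 50388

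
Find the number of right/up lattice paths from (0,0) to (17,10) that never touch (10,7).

Total paths to (17,10): C(27,10) = 8436285.
Paths through (10,7): C(17,7) x C(10,3) = 2333760.
Avoiding (10,7): 8436285 - 2333760.

Final answer: 6102525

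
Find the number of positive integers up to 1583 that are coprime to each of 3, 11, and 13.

|div by 3|=527, |div by 11|=143, |div by 13|=121.
|div by 3&11|=47, |div by 3&13|=40, |div by 11&13|=11, |div by all|=3.
By inclusion-exclusion, divisible by at least one: 527+143+121-47-40-11+3 = 696.
Not divisible by any: 1583 - 696.

Final answer: 887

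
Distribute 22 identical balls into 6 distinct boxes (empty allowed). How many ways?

Stars and bars: C(n+k-1, k-1) = C(27,5).

Final answer: C(27,5) = 80730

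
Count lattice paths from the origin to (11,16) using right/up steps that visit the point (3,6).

Paths (0,0)->(3,6): C(9,6) = 84.
Paths (3,6)->(11,16): C(18,10) = 43758.
By multiplication principle: 84 x 43758.

Final answer: 3675672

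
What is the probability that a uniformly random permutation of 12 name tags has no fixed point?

Use the recurrence D(n) = (n-1)(D(n-1) + D(n-2)) with D(0)=1, D(1)=0.
Building up: D(2)=1, D(3)=2, D(4)=9, D(5)=44, D(6)=265, D(7)=1854, D(8)=14833, D(9)=133496, D(10)=1334961, D(11)=14684570, D(12)=176214841.
Total arrangements: 12! = 479001600.
Probability = D(12)/12! = 16019531/43545600.

Final answer: D(12)/12! = 176214841/479001600 = 0.367879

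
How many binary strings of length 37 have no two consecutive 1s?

Let a(n) count valid strings. If the last bit is 0 the prefix is any valid string of length n-1; if it is 1 the string must end in 01 with a valid prefix of length n-2. So a(n) = a(n-1) + a(n-2), a(1)=2, a(2)=3.
Building up term by term: a(1)=2, a(2)=3, a(3)=5, a(4)=8, a(5)=13, a(6)=21, a(7)=34, a(8)=55, a(9)=89, a(10)=144, a(11)=233, a(12)=377, a(13)=610, a(14)=987, a(15)=1597, a(16)=2584, a(17)=4181, a(18)=6765, a(19)=10946, a(20)=17711, a(21)=28657, a(22)=46368, a(23)=75025, a(24)=121393, a(25)=196418, a(26)=317811, a(27)=514229, a(28)=832040, a(29)=1346269, a(30)=2178309, a(31)=3524578, a(32)=5702887, a(33)=9227465, a(34)=14930352, a(35)=24157817, a(36)=39088169, a(37)=63245986.

Final answer: 63245986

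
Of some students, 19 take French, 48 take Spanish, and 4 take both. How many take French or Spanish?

|A union B| = |A| + |B| - |A intersect B| = 19 + 48 - 4.

Final answer: 63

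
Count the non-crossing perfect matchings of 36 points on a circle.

This is counted by the nth Catalan number C_n. Here n = 36/2 = 18.
C_n = C(2n,n) - C(2n,n+1), so C_{18} = C(36,18) - C(36,19) = 9075135300 - 8597496600.

Final answer: C_{18} = 477638700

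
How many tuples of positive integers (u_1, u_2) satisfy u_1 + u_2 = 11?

Substitute u'_i = u_i - 1 (so u'_i >= 0). Then sum u'_i = 11 - 2 = 9.
Stars and bars: C(9+2-1, 2-1) = C(10,1).

Final answer: C(10,1) = 10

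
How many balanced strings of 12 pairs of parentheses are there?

This is counted by the nth Catalan number C_n. Here n = 12 (pairs).
C_n = C(2n,n) - C(2n,n+1), so C_{12} = C(24,12) - C(24,13) = 2704156 - 2496144.

Final answer: C_{12} = 208012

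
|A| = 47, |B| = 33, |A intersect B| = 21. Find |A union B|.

|A union B| = |A| + |B| - |A intersect B| = 47 + 33 - 21.

Final answer: 59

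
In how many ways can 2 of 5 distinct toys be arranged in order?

P(5,2) = 5!/(5-2)! = 5!/3!.

Final answer: P(5,2) = 20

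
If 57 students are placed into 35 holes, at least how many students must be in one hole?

By the pigeonhole principle: ceiling(57/35).

Final answer: 2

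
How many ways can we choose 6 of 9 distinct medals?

C(9,6) = 9!/(6! x (9-6)!).

Final answer: C(9,6) = 84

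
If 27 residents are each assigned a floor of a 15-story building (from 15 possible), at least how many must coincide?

There are 15 possible values for floor of a 15-story building. With 27 residents and 15 categories, by pigeonhole: ceiling(27/15).

Final answer: 2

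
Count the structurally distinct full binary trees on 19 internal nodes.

The structures are counted by the Catalan number C_n. Here n = 19.
C_n = (2n)!/(n!(n+1)!), so C_{19} = 38!/(19! x 20!) = C(38,19)/20 = 35345263800/20.

Final answer: C_{19} = 1767263190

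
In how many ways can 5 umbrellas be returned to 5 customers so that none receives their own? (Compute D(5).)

Derangements satisfy D(n) = (n-1)(D(n-1) + D(n-2)), starting from D(0)=1, D(1)=0.
D(2) = 1 x (0 + 1) = 1
D(3) = 2 x (1 + 0) = 2
D(4) = 3 x (2 + 1) = 9
D(5) = 4 x (D(4) + D(3)) = 4 x (9 + 2)

Final answer: D(5) = 44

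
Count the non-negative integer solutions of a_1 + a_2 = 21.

Stars and bars with 21 stars and 1 bars:
C(21+2-1, 2-1) = C(22,1).

Final answer: C(22,1) = 22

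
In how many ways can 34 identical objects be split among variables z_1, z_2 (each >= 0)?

Stars and bars with 34 stars and 1 bars:
C(34+2-1, 2-1) = C(35,1).

Final answer: C(35,1) = 35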